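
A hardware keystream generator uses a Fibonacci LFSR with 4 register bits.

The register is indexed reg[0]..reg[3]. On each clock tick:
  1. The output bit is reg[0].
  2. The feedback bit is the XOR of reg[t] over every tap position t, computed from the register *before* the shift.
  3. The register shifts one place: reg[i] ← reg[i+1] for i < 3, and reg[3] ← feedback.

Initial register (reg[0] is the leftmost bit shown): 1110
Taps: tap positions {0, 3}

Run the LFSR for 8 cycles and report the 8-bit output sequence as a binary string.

11101011

tick  register→output (feedback)
  0  1110→1 (1)
  1  1101→1 (0)
  2  1010→1 (1)
  3  0101→0 (1)
  4  1011→1 (0)
  5  0110→0 (0)
  6  1100→1 (1)
  7  1001→1 (0)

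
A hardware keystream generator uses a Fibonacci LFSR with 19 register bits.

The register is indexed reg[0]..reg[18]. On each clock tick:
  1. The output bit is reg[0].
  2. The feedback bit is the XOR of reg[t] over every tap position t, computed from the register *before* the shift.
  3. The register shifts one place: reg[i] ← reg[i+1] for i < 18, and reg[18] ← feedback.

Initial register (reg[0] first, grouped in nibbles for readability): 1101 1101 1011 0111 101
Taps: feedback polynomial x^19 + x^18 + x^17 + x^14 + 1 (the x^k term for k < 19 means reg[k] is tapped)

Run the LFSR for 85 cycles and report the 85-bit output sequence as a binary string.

1101110110110111101100110101000001000110101001000011101011011000011010110110110111101

k : reg_k → out_k, fb_k
0: 1101110110110111101 → 1, fb=1
1: 1011101101101111011 → 1, fb=0
2: 0111011011011110110 → 0, fb=0
3: 1110110110111101100 → 1, fb=1
4: 1101101101111011001 → 1, fb=1
5: 1011011011110110011 → 1, fb=0
6: 0110110111101100110 → 0, fb=1
7: 1101101111011001101 → 1, fb=0
8: 1011011110110011010 → 1, fb=1
9: 0110111101100110101 → 0, fb=0
10: 1101111011001101010 → 1, fb=0
11: 1011110110011010100 → 1, fb=0
12: 0111101100110101000 → 0, fb=0
13: 1111011001101010000 → 1, fb=0
14: 1110110011010100000 → 1, fb=1
15: 1101100110101000001 → 1, fb=0
16: 1011001101010000010 → 1, fb=0
17: 0110011010100000100 → 0, fb=0
18: 1100110101000001000 → 1, fb=1
19: 1001101010000010001 → 1, fb=1
20: 0011010100000100011 → 0, fb=0
21: 0110101000001000110 → 0, fb=1
22: 1101010000010001101 → 1, fb=0
23: 1010100000100011010 → 1, fb=1
24: 0101000001000110101 → 0, fb=0
25: 1010000010001101010 → 1, fb=0
26: 0100000100011010100 → 0, fb=1
27: 1000001000110101001 → 1, fb=0
28: 0000010001101010010 → 0, fb=0
29: 0000100011010100100 → 0, fb=0
30: 0001000110101001000 → 0, fb=0
31: 0010001101010010000 → 0, fb=1
32: 0100011010100100001 → 0, fb=1
33: 1000110101001000011 → 1, fb=1
34: 0001101010010000111 → 0, fb=0
35: 0011010100100001110 → 0, fb=1
36: 0110101001000011101 → 0, fb=0
37: 1101010010000111010 → 1, fb=1
38: 1010100100001110101 → 1, fb=1
39: 0101001000011101011 → 0, fb=0
40: 1010010000111010110 → 1, fb=1
41: 0100100001110101101 → 0, fb=1
42: 1001000011101011011 → 1, fb=0
43: 0010000111010110110 → 0, fb=0
44: 0100001110101101100 → 0, fb=0
45: 1000011101011011000 → 1, fb=0
46: 0000111010110110000 → 0, fb=1
47: 0001110101101100001 → 0, fb=1
48: 0011101011011000011 → 0, fb=0
49: 0111010110110000110 → 0, fb=1
50: 1110101101100001101 → 1, fb=0
51: 1101011011000011010 → 1, fb=1
52: 1010110110000110101 → 1, fb=1
53: 0101101100001101011 → 0, fb=0
54: 1011011000011010110 → 1, fb=1
55: 0110110000110101101 → 0, fb=1
56: 1101100001101011011 → 1, fb=0
57: 1011000011010110110 → 1, fb=1
58: 0110000110101101101 → 0, fb=1
59: 1100001101011011011 → 1, fb=0
60: 1000011010110110110 → 1, fb=1
61: 0000110101101101101 → 0, fb=1
62: 0001101011011011011 → 0, fb=1
63: 0011010110110110111 → 0, fb=1
64: 0110101101101101111 → 0, fb=0
65: 1101011011011011110 → 1, fb=1
66: 1010110110110111101 → 1, fb=1
67: 0101101101101111011 → 0, fb=1
68: 1011011011011110111 → 1, fb=0
69: 0110110110111101110 → 0, fb=1
70: 1101101101111011101 → 1, fb=1
71: 1011011011110111011 → 1, fb=0
72: 0110110111101110110 → 0, fb=0
73: 1101101111011101100 → 1, fb=1
74: 1011011110111011001 → 1, fb=1
75: 0110111101110110011 → 0, fb=1
76: 1101111011101100111 → 1, fb=1
77: 1011110111011001111 → 1, fb=1
78: 0111101110110011111 → 0, fb=1
79: 1111011101100111111 → 1, fb=0
80: 1110111011001111110 → 1, fb=1
81: 1101110110011111101 → 1, fb=1
82: 1011101100111111011 → 1, fb=0
83: 0111011001111110110 → 0, fb=0
84: 1110110011111101100 → 1, fb=1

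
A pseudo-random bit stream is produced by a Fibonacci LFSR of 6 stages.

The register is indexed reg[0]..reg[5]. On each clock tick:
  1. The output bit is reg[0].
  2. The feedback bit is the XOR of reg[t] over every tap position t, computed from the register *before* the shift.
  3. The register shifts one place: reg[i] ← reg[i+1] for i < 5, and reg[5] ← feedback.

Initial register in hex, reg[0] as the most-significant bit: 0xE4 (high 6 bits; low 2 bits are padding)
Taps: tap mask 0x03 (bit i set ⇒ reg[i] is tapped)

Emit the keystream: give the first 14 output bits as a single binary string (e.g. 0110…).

11100100101101

step | reg (before) | out | fb
   0 | 111001 | 1 | 0
   1 | 110010 | 1 | 0
   2 | 100100 | 1 | 1
   3 | 001001 | 0 | 0
   4 | 010010 | 0 | 1
   5 | 100101 | 1 | 1
   6 | 001011 | 0 | 0
   7 | 010110 | 0 | 1
   8 | 101101 | 1 | 1
   9 | 011011 | 0 | 1
  10 | 110111 | 1 | 0
  11 | 101110 | 1 | 1
  12 | 011101 | 0 | 1
  13 | 111011 | 1 | 0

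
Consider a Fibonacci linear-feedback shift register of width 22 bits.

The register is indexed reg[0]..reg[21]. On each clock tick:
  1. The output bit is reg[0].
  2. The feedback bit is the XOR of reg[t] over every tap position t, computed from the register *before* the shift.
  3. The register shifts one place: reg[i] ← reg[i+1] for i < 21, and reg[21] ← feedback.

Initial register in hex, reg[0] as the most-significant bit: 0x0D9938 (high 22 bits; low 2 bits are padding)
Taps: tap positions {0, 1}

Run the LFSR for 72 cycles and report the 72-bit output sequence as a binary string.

000011011001100100111000010110101010110100100011101111111101110110010011

k : reg_k → out_k, fb_k
0: 0000110110011001001110 → 0, fb=0
1: 0001101100110010011100 → 0, fb=0
2: 0011011001100100111000 → 0, fb=0
3: 0110110011001001110000 → 0, fb=1
4: 1101100110010011100001 → 1, fb=0
5: 1011001100100111000010 → 1, fb=1
6: 0110011001001110000101 → 0, fb=1
7: 1100110010011100001011 → 1, fb=0
8: 1001100100111000010110 → 1, fb=1
9: 0011001001110000101101 → 0, fb=0
10: 0110010011100001011010 → 0, fb=1
11: 1100100111000010110101 → 1, fb=0
12: 1001001110000101101010 → 1, fb=1
13: 0010011100001011010101 → 0, fb=0
14: 0100111000010110101010 → 0, fb=1
15: 1001110000101101010101 → 1, fb=1
16: 0011100001011010101011 → 0, fb=0
17: 0111000010110101010110 → 0, fb=1
18: 1110000101101010101101 → 1, fb=0
19: 1100001011010101011010 → 1, fb=0
20: 1000010110101010110100 → 1, fb=1
21: 0000101101010101101001 → 0, fb=0
22: 0001011010101011010010 → 0, fb=0
23: 0010110101010110100100 → 0, fb=0
24: 0101101010101101001000 → 0, fb=1
25: 1011010101011010010001 → 1, fb=1
26: 0110101010110100100011 → 0, fb=1
27: 1101010101101001000111 → 1, fb=0
28: 1010101011010010001110 → 1, fb=1
29: 0101010110100100011101 → 0, fb=1
30: 1010101101001000111011 → 1, fb=1
31: 0101011010010001110111 → 0, fb=1
32: 1010110100100011101111 → 1, fb=1
33: 0101101001000111011111 → 0, fb=1
34: 1011010010001110111111 → 1, fb=1
35: 0110100100011101111111 → 0, fb=1
36: 1101001000111011111111 → 1, fb=0
37: 1010010001110111111110 → 1, fb=1
38: 0100100011101111111101 → 0, fb=1
39: 1001000111011111111011 → 1, fb=1
40: 0010001110111111110111 → 0, fb=0
41: 0100011101111111101110 → 0, fb=1
42: 1000111011111111011101 → 1, fb=1
43: 0001110111111110111011 → 0, fb=0
44: 0011101111111101110110 → 0, fb=0
45: 0111011111111011101100 → 0, fb=1
46: 1110111111110111011001 → 1, fb=0
47: 1101111111101110110010 → 1, fb=0
48: 1011111111011101100100 → 1, fb=1
49: 0111111110111011001001 → 0, fb=1
50: 1111111101110110010011 → 1, fb=0
51: 1111111011101100100110 → 1, fb=0
52: 1111110111011001001100 → 1, fb=0
53: 1111101110110010011000 → 1, fb=0
54: 1111011101100100110000 → 1, fb=0
55: 1110111011001001100000 → 1, fb=0
56: 1101110110010011000000 → 1, fb=0
57: 1011101100100110000000 → 1, fb=1
58: 0111011001001100000001 → 0, fb=1
59: 1110110010011000000011 → 1, fb=0
60: 1101100100110000000110 → 1, fb=0
61: 1011001001100000001100 → 1, fb=1
62: 0110010011000000011001 → 0, fb=1
63: 1100100110000000110011 → 1, fb=0
64: 1001001100000001100110 → 1, fb=1
65: 0010011000000011001101 → 0, fb=0
66: 0100110000000110011010 → 0, fb=1
67: 1001100000001100110101 → 1, fb=1
68: 0011000000011001101011 → 0, fb=0
69: 0110000000110011010110 → 0, fb=1
70: 1100000001100110101101 → 1, fb=0
71: 1000000011001101011010 → 1, fb=1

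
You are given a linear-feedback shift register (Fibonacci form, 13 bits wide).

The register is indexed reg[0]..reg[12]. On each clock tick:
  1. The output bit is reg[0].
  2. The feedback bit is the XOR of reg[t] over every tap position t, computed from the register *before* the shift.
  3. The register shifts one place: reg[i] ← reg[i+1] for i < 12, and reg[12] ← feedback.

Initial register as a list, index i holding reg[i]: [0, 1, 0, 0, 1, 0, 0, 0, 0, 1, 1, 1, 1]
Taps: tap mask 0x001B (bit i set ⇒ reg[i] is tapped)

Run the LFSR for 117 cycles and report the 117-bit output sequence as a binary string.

010010000111100011100110000000111101000100111111010010100111100101010110101000010010011111000001010100101110001001110

step | reg (before) | out | fb
   0 | 0100100001111 | 0 | 0
   1 | 1001000011110 | 1 | 0
   2 | 0010000111100 | 0 | 0
   3 | 0100001111000 | 0 | 1
   4 | 1000011110001 | 1 | 1
   5 | 0000111100011 | 0 | 1
   6 | 0001111000111 | 0 | 0
   7 | 0011110001110 | 0 | 0
   8 | 0111100011100 | 0 | 1
   9 | 1111000111001 | 1 | 1
  10 | 1110001110011 | 1 | 0
  11 | 1100011100110 | 1 | 0
  12 | 1000111001100 | 1 | 0
  13 | 0001110011000 | 0 | 0
  14 | 0011100110000 | 0 | 0
  15 | 0111001100000 | 0 | 0
  16 | 1110011000000 | 1 | 0
  17 | 1100110000000 | 1 | 1
  18 | 1001100000001 | 1 | 1
  19 | 0011000000011 | 0 | 1
  20 | 0110000000111 | 0 | 1
  21 | 1100000001111 | 1 | 0
  22 | 1000000011110 | 1 | 1
  23 | 0000000111101 | 0 | 0
  24 | 0000001111010 | 0 | 0
  25 | 0000011110100 | 0 | 0
  26 | 0000111101000 | 0 | 1
  27 | 0001111010001 | 0 | 0
  28 | 0011110100010 | 0 | 0
  29 | 0111101000100 | 0 | 1
  30 | 1111010001001 | 1 | 1
  31 | 1110100010011 | 1 | 1
  32 | 1101000100111 | 1 | 1
  33 | 1010001001111 | 1 | 1
  34 | 0100010011111 | 0 | 1
  35 | 1000100111111 | 1 | 0
  36 | 0001001111110 | 0 | 1
  37 | 0010011111101 | 0 | 0
  38 | 0100111111010 | 0 | 0
  39 | 1001111110100 | 1 | 1
  40 | 0011111101001 | 0 | 0
  41 | 0111111010010 | 0 | 1
  42 | 1111110100101 | 1 | 0
  43 | 1111101001010 | 1 | 0
  44 | 1111010010100 | 1 | 1
  45 | 1110100101001 | 1 | 1
  46 | 1101001010011 | 1 | 1
  47 | 1010010100111 | 1 | 1
  48 | 0100101001111 | 0 | 0
  49 | 1001010011110 | 1 | 0
  50 | 0010100111100 | 0 | 1
  51 | 0101001111001 | 0 | 0
  52 | 1010011110010 | 1 | 1
  53 | 0100111100101 | 0 | 0
  54 | 1001111001010 | 1 | 1
  55 | 0011110010101 | 0 | 0
  56 | 0111100101010 | 0 | 1
  57 | 1111001010101 | 1 | 1
  58 | 1110010101011 | 1 | 0
  59 | 1100101010110 | 1 | 1
  60 | 1001010101101 | 1 | 0
  61 | 0010101011010 | 0 | 1
  62 | 0101010110101 | 0 | 0
  63 | 1010101101010 | 1 | 0
  64 | 0101011010100 | 0 | 0
  65 | 1010110101000 | 1 | 0
  66 | 0101101010000 | 0 | 1
  67 | 1011010100001 | 1 | 0
  68 | 0110101000010 | 0 | 0
  69 | 1101010000100 | 1 | 1
  70 | 1010100001001 | 1 | 0
  71 | 0101000010010 | 0 | 0
  72 | 1010000100100 | 1 | 1
  73 | 0100001001001 | 0 | 1
  74 | 1000010010011 | 1 | 1
  75 | 0000100100111 | 0 | 1
  76 | 0001001001111 | 0 | 1
  77 | 0010010011111 | 0 | 0
  78 | 0100100111110 | 0 | 0
  79 | 1001001111100 | 1 | 0
  80 | 0010011111000 | 0 | 0
  81 | 0100111110000 | 0 | 0
  82 | 1001111100000 | 1 | 1
  83 | 0011111000001 | 0 | 0
  84 | 0111110000010 | 0 | 1
  85 | 1111100000101 | 1 | 0
  86 | 1111000001010 | 1 | 1
  87 | 1110000010101 | 1 | 0
  88 | 1100000101010 | 1 | 0
  89 | 1000001010100 | 1 | 1
  90 | 0000010101001 | 0 | 0
  91 | 0000101010010 | 0 | 1
  92 | 0001010100101 | 0 | 1
  93 | 0010101001011 | 0 | 1
  94 | 0101010010111 | 0 | 0
  95 | 1010100101110 | 1 | 0
  96 | 0101001011100 | 0 | 0
  97 | 1010010111000 | 1 | 1
  98 | 0100101110001 | 0 | 0
  99 | 1001011100010 | 1 | 0
 100 | 0010111000100 | 0 | 1
 101 | 0101110001001 | 0 | 1
 102 | 1011100010011 | 1 | 1
 103 | 0111000100111 | 0 | 0
 104 | 1110001001110 | 1 | 0
 105 | 1100010011100 | 1 | 0
 106 | 1000100111000 | 1 | 0
 107 | 0001001110000 | 0 | 1
 108 | 0010011100001 | 0 | 0
 109 | 0100111000010 | 0 | 0
 110 | 1001110000100 | 1 | 1
 111 | 0011100001001 | 0 | 0
 112 | 0111000010010 | 0 | 0
 113 | 1110000100100 | 1 | 0
 114 | 1100001001000 | 1 | 0
 115 | 1000010010000 | 1 | 1
 116 | 0000100100001 | 0 | 1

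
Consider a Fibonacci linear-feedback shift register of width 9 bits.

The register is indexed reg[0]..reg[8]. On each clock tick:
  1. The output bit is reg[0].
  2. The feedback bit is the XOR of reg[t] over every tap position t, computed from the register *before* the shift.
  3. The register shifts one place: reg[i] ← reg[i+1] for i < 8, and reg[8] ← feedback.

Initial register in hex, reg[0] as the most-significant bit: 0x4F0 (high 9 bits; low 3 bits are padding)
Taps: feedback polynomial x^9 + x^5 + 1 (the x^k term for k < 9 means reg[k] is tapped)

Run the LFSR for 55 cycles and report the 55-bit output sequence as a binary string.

0100111101010010100000010101010111110101101000001101110

tick  register→output (feedback)
  0  010011110→0 (1)
  1  100111101→1 (0)
  2  001111010→0 (1)
  3  011110101→0 (0)
  4  111101010→1 (0)
  5  111010100→1 (1)
  6  110101001→1 (0)
  7  101010010→1 (1)
  8  010100101→0 (0)
  9  101001010→1 (0)
 10  010010100→0 (0)
 11  100101000→1 (0)
 12  001010000→0 (0)
 13  010100000→0 (0)
 14  101000000→1 (1)
 15  010000001→0 (0)
 16  100000010→1 (1)
 17  000000101→0 (0)
 18  000001010→0 (1)
 19  000010101→0 (0)
 20  000101010→0 (1)
 21  001010101→0 (0)
 22  010101010→0 (1)
 23  101010101→1 (1)
 24  010101011→0 (1)
 25  101010111→1 (1)
 26  010101111→0 (1)
 27  101011111→1 (0)
 28  010111110→0 (1)
 29  101111101→1 (0)
 30  011111010→0 (1)
 31  111110101→1 (1)
 32  111101011→1 (0)
 33  111010110→1 (1)
 34  110101101→1 (0)
 35  101011010→1 (0)
 36  010110100→0 (0)
 37  101101000→1 (0)
 38  011010000→0 (0)
 39  110100000→1 (1)
 40  101000001→1 (1)
 41  010000011→0 (0)
 42  100000110→1 (1)
 43  000001101→0 (1)
 44  000011011→0 (1)
 45  000110111→0 (0)
 46  001101110→0 (1)
 47  011011101→0 (1)
 48  110111011→1 (0)
 49  101110110→1 (1)
 50  011101101→0 (1)
 51  111011011→1 (0)
 52  110110110→1 (1)
 53  101101101→1 (0)
 54  011011010→0 (1)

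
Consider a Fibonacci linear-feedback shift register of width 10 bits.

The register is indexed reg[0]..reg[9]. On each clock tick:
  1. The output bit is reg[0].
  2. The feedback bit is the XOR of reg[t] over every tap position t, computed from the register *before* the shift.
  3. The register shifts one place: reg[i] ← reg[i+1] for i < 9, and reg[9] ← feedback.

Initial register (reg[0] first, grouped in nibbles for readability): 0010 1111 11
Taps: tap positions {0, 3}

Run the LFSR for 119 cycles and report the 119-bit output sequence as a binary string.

step | reg (before) | out | fb
   0 | 0010111111 | 0 | 0
   1 | 0101111110 | 0 | 1
   2 | 1011111101 | 1 | 0
   3 | 0111111010 | 0 | 1
   4 | 1111110101 | 1 | 0
   5 | 1111101010 | 1 | 0
   6 | 1111010100 | 1 | 0
   7 | 1110101000 | 1 | 1
   8 | 1101010001 | 1 | 0
   9 | 1010100010 | 1 | 1
  10 | 0101000101 | 0 | 1
  11 | 1010001011 | 1 | 1
  12 | 0100010111 | 0 | 0
  13 | 1000101110 | 1 | 1
  14 | 0001011101 | 0 | 1
  15 | 0010111011 | 0 | 0
  16 | 0101110110 | 0 | 1
  17 | 1011101101 | 1 | 0
  18 | 0111011010 | 0 | 1
  19 | 1110110101 | 1 | 1
  20 | 1101101011 | 1 | 0
  21 | 1011010110 | 1 | 0
  22 | 0110101100 | 0 | 0
  23 | 1101011000 | 1 | 0
  24 | 1010110000 | 1 | 1
  25 | 0101100001 | 0 | 1
  26 | 1011000011 | 1 | 0
  27 | 0110000110 | 0 | 0
  28 | 1100001100 | 1 | 1
  29 | 1000011001 | 1 | 1
  30 | 0000110011 | 0 | 0
  31 | 0001100110 | 0 | 1
  32 | 0011001101 | 0 | 1
  33 | 0110011011 | 0 | 0
  34 | 1100110110 | 1 | 1
  35 | 1001101101 | 1 | 0
  36 | 0011011010 | 0 | 1
  37 | 0110110101 | 0 | 0
  38 | 1101101010 | 1 | 0
  39 | 1011010100 | 1 | 0
  40 | 0110101000 | 0 | 0
  41 | 1101010000 | 1 | 0
  42 | 1010100000 | 1 | 1
  43 | 0101000001 | 0 | 1
  44 | 1010000011 | 1 | 1
  45 | 0100000111 | 0 | 0
  46 | 1000001110 | 1 | 1
  47 | 0000011101 | 0 | 0
  48 | 0000111010 | 0 | 0
  49 | 0001110100 | 0 | 1
  50 | 0011101001 | 0 | 1
  51 | 0111010011 | 0 | 1
  52 | 1110100111 | 1 | 1
  53 | 1101001111 | 1 | 0
  54 | 1010011110 | 1 | 1
  55 | 0100111101 | 0 | 0
  56 | 1001111010 | 1 | 0
  57 | 0011110100 | 0 | 1
  58 | 0111101001 | 0 | 1
  59 | 1111010011 | 1 | 0
  60 | 1110100110 | 1 | 1
  61 | 1101001101 | 1 | 0
  62 | 1010011010 | 1 | 1
  63 | 0100110101 | 0 | 0
  64 | 1001101010 | 1 | 0
  65 | 0011010100 | 0 | 1
  66 | 0110101001 | 0 | 0
  67 | 1101010010 | 1 | 0
  68 | 1010100100 | 1 | 1
  69 | 0101001001 | 0 | 1
  70 | 1010010011 | 1 | 1
  71 | 0100100111 | 0 | 0
  72 | 1001001110 | 1 | 0
  73 | 0010011100 | 0 | 0
  74 | 0100111000 | 0 | 0
  75 | 1001110000 | 1 | 0
  76 | 0011100000 | 0 | 1
  77 | 0111000001 | 0 | 1
  78 | 1110000011 | 1 | 1
  79 | 1100000111 | 1 | 1
  80 | 1000001111 | 1 | 1
  81 | 0000011111 | 0 | 0
  82 | 0000111110 | 0 | 0
  83 | 0001111100 | 0 | 1
  84 | 0011111001 | 0 | 1
  85 | 0111110011 | 0 | 1
  86 | 1111100111 | 1 | 0
  87 | 1111001110 | 1 | 0
  88 | 1110011100 | 1 | 1
  89 | 1100111001 | 1 | 1
  90 | 1001110011 | 1 | 0
  91 | 0011100110 | 0 | 1
  92 | 0111001101 | 0 | 1
  93 | 1110011011 | 1 | 1
  94 | 1100110111 | 1 | 1
  95 | 1001101111 | 1 | 0
  96 | 0011011110 | 0 | 1
  97 | 0110111101 | 0 | 0
  98 | 1101111010 | 1 | 0
  99 | 1011110100 | 1 | 0
 100 | 0111101000 | 0 | 1
 101 | 1111010001 | 1 | 0
 102 | 1110100010 | 1 | 1
 103 | 1101000101 | 1 | 0
 104 | 1010001010 | 1 | 1
 105 | 0100010101 | 0 | 0
 106 | 1000101010 | 1 | 1
 107 | 0001010101 | 0 | 1
 108 | 0010101011 | 0 | 0
 109 | 0101010110 | 0 | 1
 110 | 1010101101 | 1 | 1
 111 | 0101011011 | 0 | 1
 112 | 1010110111 | 1 | 1
 113 | 0101101111 | 0 | 1
 114 | 1011011111 | 1 | 0
 115 | 0110111110 | 0 | 0
 116 | 1101111100 | 1 | 0
 117 | 1011111000 | 1 | 0
 118 | 0111110000 | 0 | 1

00101111110101000101110110101100001100110110101000001110100111101001101010010011100000111110011100110111101000101010110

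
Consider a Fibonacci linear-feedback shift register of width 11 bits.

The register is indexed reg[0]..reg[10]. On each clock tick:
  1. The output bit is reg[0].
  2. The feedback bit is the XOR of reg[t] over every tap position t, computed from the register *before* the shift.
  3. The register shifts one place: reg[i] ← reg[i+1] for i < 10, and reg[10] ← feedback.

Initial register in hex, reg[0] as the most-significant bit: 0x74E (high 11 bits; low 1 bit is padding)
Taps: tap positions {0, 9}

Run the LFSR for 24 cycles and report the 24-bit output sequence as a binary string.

step | reg (before) | out | fb
   0 | 01110100111 | 0 | 1
   1 | 11101001111 | 1 | 0
   2 | 11010011110 | 1 | 0
   3 | 10100111100 | 1 | 1
   4 | 01001111001 | 0 | 0
   5 | 10011110010 | 1 | 0
   6 | 00111100100 | 0 | 0
   7 | 01111001000 | 0 | 0
   8 | 11110010000 | 1 | 1
   9 | 11100100001 | 1 | 1
  10 | 11001000011 | 1 | 0
  11 | 10010000110 | 1 | 0
  12 | 00100001100 | 0 | 0
  13 | 01000011000 | 0 | 0
  14 | 10000110000 | 1 | 1
  15 | 00001100001 | 0 | 0
  16 | 00011000010 | 0 | 1
  17 | 00110000101 | 0 | 0
  18 | 01100001010 | 0 | 1
  19 | 11000010101 | 1 | 1
  20 | 10000101011 | 1 | 0
  21 | 00001010110 | 0 | 1
  22 | 00010101101 | 0 | 0
  23 | 00101011010 | 0 | 1

011101001111001000011000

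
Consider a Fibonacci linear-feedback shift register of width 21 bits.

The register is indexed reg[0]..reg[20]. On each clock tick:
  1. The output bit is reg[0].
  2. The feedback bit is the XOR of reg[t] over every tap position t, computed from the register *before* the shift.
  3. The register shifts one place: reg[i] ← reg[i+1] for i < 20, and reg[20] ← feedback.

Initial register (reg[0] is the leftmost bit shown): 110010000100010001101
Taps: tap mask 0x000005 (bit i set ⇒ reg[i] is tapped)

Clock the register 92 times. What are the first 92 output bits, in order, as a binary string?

11001000010001000110111101001010101011101001001100000000101001101111100000010001111010001100

step | reg (before) | out | fb
   0 | 110010000100010001101 | 1 | 1
   1 | 100100001000100011011 | 1 | 1
   2 | 001000010001000110111 | 0 | 1
   3 | 010000100010001101111 | 0 | 0
   4 | 100001000100011011110 | 1 | 1
   5 | 000010001000110111101 | 0 | 0
   6 | 000100010001101111010 | 0 | 0
   7 | 001000100011011110100 | 0 | 1
   8 | 010001000110111101001 | 0 | 0
   9 | 100010001101111010010 | 1 | 1
  10 | 000100011011110100101 | 0 | 0
  11 | 001000110111101001010 | 0 | 1
  12 | 010001101111010010101 | 0 | 0
  13 | 100011011110100101010 | 1 | 1
  14 | 000110111101001010101 | 0 | 0
  15 | 001101111010010101010 | 0 | 1
  16 | 011011110100101010101 | 0 | 1
  17 | 110111101001010101011 | 1 | 1
  18 | 101111010010101010111 | 1 | 0
  19 | 011110100101010101110 | 0 | 1
  20 | 111101001010101011101 | 1 | 0
  21 | 111010010101010111010 | 1 | 0
  22 | 110100101010101110100 | 1 | 1
  23 | 101001010101011101001 | 1 | 0
  24 | 010010101010111010010 | 0 | 0
  25 | 100101010101110100100 | 1 | 1
  26 | 001010101011101001001 | 0 | 1
  27 | 010101010111010010011 | 0 | 0
  28 | 101010101110100100110 | 1 | 0
  29 | 010101011101001001100 | 0 | 0
  30 | 101010111010010011000 | 1 | 0
  31 | 010101110100100110000 | 0 | 0
  32 | 101011101001001100000 | 1 | 0
  33 | 010111010010011000000 | 0 | 0
  34 | 101110100100110000000 | 1 | 0
  35 | 011101001001100000000 | 0 | 1
  36 | 111010010011000000001 | 1 | 0
  37 | 110100100110000000010 | 1 | 1
  38 | 101001001100000000101 | 1 | 0
  39 | 010010011000000001010 | 0 | 0
  40 | 100100110000000010100 | 1 | 1
  41 | 001001100000000101001 | 0 | 1
  42 | 010011000000001010011 | 0 | 0
  43 | 100110000000010100110 | 1 | 1
  44 | 001100000000101001101 | 0 | 1
  45 | 011000000001010011011 | 0 | 1
  46 | 110000000010100110111 | 1 | 1
  47 | 100000000101001101111 | 1 | 1
  48 | 000000001010011011111 | 0 | 0
  49 | 000000010100110111110 | 0 | 0
  50 | 000000101001101111100 | 0 | 0
  51 | 000001010011011111000 | 0 | 0
  52 | 000010100110111110000 | 0 | 0
  53 | 000101001101111100000 | 0 | 0
  54 | 001010011011111000000 | 0 | 1
  55 | 010100110111110000001 | 0 | 0
  56 | 101001101111100000010 | 1 | 0
  57 | 010011011111000000100 | 0 | 0
  58 | 100110111110000001000 | 1 | 1
  59 | 001101111100000010001 | 0 | 1
  60 | 011011111000000100011 | 0 | 1
  61 | 110111110000001000111 | 1 | 1
  62 | 101111100000010001111 | 1 | 0
  63 | 011111000000100011110 | 0 | 1
  64 | 111110000001000111101 | 1 | 0
  65 | 111100000010001111010 | 1 | 0
  66 | 111000000100011110100 | 1 | 0
  67 | 110000001000111101000 | 1 | 1
  68 | 100000010001111010001 | 1 | 1
  69 | 000000100011110100011 | 0 | 0
  70 | 000001000111101000110 | 0 | 0
  71 | 000010001111010001100 | 0 | 0
  72 | 000100011110100011000 | 0 | 0
  73 | 001000111101000110000 | 0 | 1
  74 | 010001111010001100001 | 0 | 0
  75 | 100011110100011000010 | 1 | 1
  76 | 000111101000110000101 | 0 | 0
  77 | 001111010001100001010 | 0 | 1
  78 | 011110100011000010101 | 0 | 1
  79 | 111101000110000101011 | 1 | 0
  80 | 111010001100001010110 | 1 | 0
  81 | 110100011000010101100 | 1 | 1
  82 | 101000110000101011001 | 1 | 0
  83 | 010001100001010110010 | 0 | 0
  84 | 100011000010101100100 | 1 | 1
  85 | 000110000101011001001 | 0 | 0
  86 | 001100001010110010010 | 0 | 1
  87 | 011000010101100100101 | 0 | 1
  88 | 110000101011001001011 | 1 | 1
  89 | 100001010110010010111 | 1 | 1
  90 | 000010101100100101111 | 0 | 0
  91 | 000101011001001011110 | 0 | 0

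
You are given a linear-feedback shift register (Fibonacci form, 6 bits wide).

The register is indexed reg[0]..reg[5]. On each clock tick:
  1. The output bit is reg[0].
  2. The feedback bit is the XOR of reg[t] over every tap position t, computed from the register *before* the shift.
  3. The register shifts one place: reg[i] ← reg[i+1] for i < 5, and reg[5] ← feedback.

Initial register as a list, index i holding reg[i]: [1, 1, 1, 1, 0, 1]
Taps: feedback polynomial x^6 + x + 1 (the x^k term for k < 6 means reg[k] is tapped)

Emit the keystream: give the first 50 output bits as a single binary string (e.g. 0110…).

tick  register→output (feedback)
  0  111101→1 (0)
  1  111010→1 (0)
  2  110100→1 (0)
  3  101000→1 (1)
  4  010001→0 (1)
  5  100011→1 (1)
  6  000111→0 (0)
  7  001110→0 (0)
  8  011100→0 (1)
  9  111001→1 (0)
 10  110010→1 (0)
 11  100100→1 (1)
 12  001001→0 (0)
 13  010010→0 (1)
 14  100101→1 (1)
 15  001011→0 (0)
 16  010110→0 (1)
 17  101101→1 (1)
 18  011011→0 (1)
 19  110111→1 (0)
 20  101110→1 (1)
 21  011101→0 (1)
 22  111011→1 (0)
 23  110110→1 (0)
 24  101100→1 (1)
 25  011001→0 (1)
 26  110011→1 (0)
 27  100110→1 (1)
 28  001101→0 (0)
 29  011010→0 (1)
 30  110101→1 (0)
 31  101010→1 (1)
 32  010101→0 (1)
 33  101011→1 (1)
 34  010111→0 (1)
 35  101111→1 (1)
 36  011111→0 (1)
 37  111111→1 (0)
 38  111110→1 (0)
 39  111100→1 (0)
 40  111000→1 (0)
 41  110000→1 (0)
 42  100000→1 (1)
 43  000001→0 (0)
 44  000010→0 (0)
 45  000100→0 (0)
 46  001000→0 (0)
 47  010000→0 (1)
 48  100001→1 (1)
 49  000011→0 (0)

11110100011100100101101110110011010101111110000010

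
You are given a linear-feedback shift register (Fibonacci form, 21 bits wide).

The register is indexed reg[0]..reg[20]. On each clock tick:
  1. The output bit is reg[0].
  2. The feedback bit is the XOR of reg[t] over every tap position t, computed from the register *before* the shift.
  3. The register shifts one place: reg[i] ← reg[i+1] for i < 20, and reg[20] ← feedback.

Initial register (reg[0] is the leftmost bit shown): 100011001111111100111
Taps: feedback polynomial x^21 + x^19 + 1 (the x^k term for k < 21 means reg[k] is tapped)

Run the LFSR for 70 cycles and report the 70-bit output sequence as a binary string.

step | reg (before) | out | fb
   0 | 100011001111111100111 | 1 | 0
   1 | 000110011111111001110 | 0 | 1
   2 | 001100111111110011101 | 0 | 0
   3 | 011001111111100111010 | 0 | 1
   4 | 110011111111001110101 | 1 | 1
   5 | 100111111110011101011 | 1 | 0
   6 | 001111111100111010110 | 0 | 1
   7 | 011111111001110101101 | 0 | 0
   8 | 111111110011101011010 | 1 | 0
   9 | 111111100111010110100 | 1 | 1
  10 | 111111001110101101001 | 1 | 1
  11 | 111110011101011010011 | 1 | 0
  12 | 111100111010110100110 | 1 | 0
  13 | 111001110101101001100 | 1 | 1
  14 | 110011101011010011001 | 1 | 1
  15 | 100111010110100110011 | 1 | 0
  16 | 001110101101001100110 | 0 | 1
  17 | 011101011010011001101 | 0 | 0
  18 | 111010110100110011010 | 1 | 0
  19 | 110101101001100110100 | 1 | 1
  20 | 101011010011001101001 | 1 | 1
  21 | 010110100110011010011 | 0 | 1
  22 | 101101001100110100111 | 1 | 0
  23 | 011010011001101001110 | 0 | 1
  24 | 110100110011010011101 | 1 | 1
  25 | 101001100110100111011 | 1 | 0
  26 | 010011001101001110110 | 0 | 1
  27 | 100110011010011101101 | 1 | 1
  28 | 001100110100111011011 | 0 | 1
  29 | 011001101001110110111 | 0 | 1
  30 | 110011010011101101111 | 1 | 0
  31 | 100110100111011011110 | 1 | 0
  32 | 001101001110110111100 | 0 | 0
  33 | 011010011101101111000 | 0 | 0
  34 | 110100111011011110000 | 1 | 1
  35 | 101001110110111100001 | 1 | 1
  36 | 010011101101111000011 | 0 | 1
  37 | 100111011011110000111 | 1 | 0
  38 | 001110110111100001110 | 0 | 1
  39 | 011101101111000011101 | 0 | 0
  40 | 111011011110000111010 | 1 | 0
  41 | 110110111100001110100 | 1 | 1
  42 | 101101111000011101001 | 1 | 1
  43 | 011011110000111010011 | 0 | 1
  44 | 110111100001110100111 | 1 | 0
  45 | 101111000011101001110 | 1 | 0
  46 | 011110000111010011100 | 0 | 0
  47 | 111100001110100111000 | 1 | 1
  48 | 111000011101001110001 | 1 | 1
  49 | 110000111010011100011 | 1 | 0
  50 | 100001110100111000110 | 1 | 0
  51 | 000011101001110001100 | 0 | 0
  52 | 000111010011100011000 | 0 | 0
  53 | 001110100111000110000 | 0 | 0
  54 | 011101001110001100000 | 0 | 0
  55 | 111010011100011000000 | 1 | 1
  56 | 110100111000110000001 | 1 | 1
  57 | 101001110001100000011 | 1 | 0
  58 | 010011100011000000110 | 0 | 1
  59 | 100111000110000001101 | 1 | 1
  60 | 001110001100000011011 | 0 | 1
  61 | 011100011000000110111 | 0 | 1
  62 | 111000110000001101111 | 1 | 0
  63 | 110001100000011011110 | 1 | 0
  64 | 100011000000110111100 | 1 | 1
  65 | 000110000001101111001 | 0 | 0
  66 | 001100000011011110010 | 0 | 1
  67 | 011000000110111100101 | 0 | 0
  68 | 110000001101111001010 | 1 | 0
  69 | 100000011011110010100 | 1 | 1

1000110011111111001110101101001100110100111011011110000111010011100011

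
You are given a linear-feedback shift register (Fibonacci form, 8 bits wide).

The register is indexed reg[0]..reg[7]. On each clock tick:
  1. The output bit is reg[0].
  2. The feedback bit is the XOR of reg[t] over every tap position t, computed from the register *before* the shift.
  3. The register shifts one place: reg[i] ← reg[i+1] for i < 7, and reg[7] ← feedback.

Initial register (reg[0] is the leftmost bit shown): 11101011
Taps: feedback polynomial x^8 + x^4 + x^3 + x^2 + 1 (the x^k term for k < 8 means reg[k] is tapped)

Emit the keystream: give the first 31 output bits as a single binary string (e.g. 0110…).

1110101110100010000110110001111

k : reg_k → out_k, fb_k
0: 11101011 → 1, fb=1
1: 11010111 → 1, fb=0
2: 10101110 → 1, fb=1
3: 01011101 → 0, fb=0
4: 10111010 → 1, fb=0
5: 01110100 → 0, fb=0
6: 11101000 → 1, fb=1
7: 11010001 → 1, fb=0
8: 10100010 → 1, fb=0
9: 01000100 → 0, fb=0
10: 10001000 → 1, fb=0
11: 00010000 → 0, fb=1
12: 00100001 → 0, fb=1
13: 01000011 → 0, fb=0
14: 10000110 → 1, fb=1
15: 00001101 → 0, fb=1
16: 00011011 → 0, fb=0
17: 00110110 → 0, fb=0
18: 01101100 → 0, fb=0
19: 11011000 → 1, fb=1
20: 10110001 → 1, fb=1
21: 01100011 → 0, fb=1
22: 11000111 → 1, fb=1
23: 10001111 → 1, fb=0
24: 00011110 → 0, fb=0
25: 00111100 → 0, fb=1
26: 01111001 → 0, fb=1
27: 11110011 → 1, fb=1
28: 11100111 → 1, fb=0
29: 11001110 → 1, fb=0
30: 10011100 → 1, fb=1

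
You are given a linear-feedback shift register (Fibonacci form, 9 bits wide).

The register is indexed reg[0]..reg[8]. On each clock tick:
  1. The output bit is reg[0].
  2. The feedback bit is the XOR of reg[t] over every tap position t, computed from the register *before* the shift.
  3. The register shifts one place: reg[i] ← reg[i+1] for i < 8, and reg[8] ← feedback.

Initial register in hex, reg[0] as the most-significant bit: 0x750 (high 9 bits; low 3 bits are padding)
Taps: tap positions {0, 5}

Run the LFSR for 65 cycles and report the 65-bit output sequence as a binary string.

01110101011011000111000100101010001101100111110011110001011011100

k : reg_k → out_k, fb_k
0: 011101010 → 0, fb=1
1: 111010101 → 1, fb=1
2: 110101011 → 1, fb=0
3: 101010110 → 1, fb=1
4: 010101101 → 0, fb=1
5: 101011011 → 1, fb=0
6: 010110110 → 0, fb=0
7: 101101100 → 1, fb=0
8: 011011000 → 0, fb=1
9: 110110001 → 1, fb=1
10: 101100011 → 1, fb=1
11: 011000111 → 0, fb=0
12: 110001110 → 1, fb=0
13: 100011100 → 1, fb=0
14: 000111000 → 0, fb=1
15: 001110001 → 0, fb=0
16: 011100010 → 0, fb=0
17: 111000100 → 1, fb=1
18: 110001001 → 1, fb=0
19: 100010010 → 1, fb=1
20: 000100101 → 0, fb=0
21: 001001010 → 0, fb=1
22: 010010101 → 0, fb=0
23: 100101010 → 1, fb=0
24: 001010100 → 0, fb=0
25: 010101000 → 0, fb=1
26: 101010001 → 1, fb=1
27: 010100011 → 0, fb=0
28: 101000110 → 1, fb=1
29: 010001101 → 0, fb=1
30: 100011011 → 1, fb=0
31: 000110110 → 0, fb=0
32: 001101100 → 0, fb=1
33: 011011001 → 0, fb=1
34: 110110011 → 1, fb=1
35: 101100111 → 1, fb=1
36: 011001111 → 0, fb=1
37: 110011111 → 1, fb=0
38: 100111110 → 1, fb=0
39: 001111100 → 0, fb=1
40: 011111001 → 0, fb=1
41: 111110011 → 1, fb=1
42: 111100111 → 1, fb=1
43: 111001111 → 1, fb=0
44: 110011110 → 1, fb=0
45: 100111100 → 1, fb=0
46: 001111000 → 0, fb=1
47: 011110001 → 0, fb=0
48: 111100010 → 1, fb=1
49: 111000101 → 1, fb=1
50: 110001011 → 1, fb=0
51: 100010110 → 1, fb=1
52: 000101101 → 0, fb=1
53: 001011011 → 0, fb=1
54: 010110111 → 0, fb=0
55: 101101110 → 1, fb=0
56: 011011100 → 0, fb=1
57: 110111001 → 1, fb=0
58: 101110010 → 1, fb=1
59: 011100101 → 0, fb=0
60: 111001010 → 1, fb=0
61: 110010100 → 1, fb=1
62: 100101001 → 1, fb=0
63: 001010010 → 0, fb=0
64: 010100100 → 0, fb=0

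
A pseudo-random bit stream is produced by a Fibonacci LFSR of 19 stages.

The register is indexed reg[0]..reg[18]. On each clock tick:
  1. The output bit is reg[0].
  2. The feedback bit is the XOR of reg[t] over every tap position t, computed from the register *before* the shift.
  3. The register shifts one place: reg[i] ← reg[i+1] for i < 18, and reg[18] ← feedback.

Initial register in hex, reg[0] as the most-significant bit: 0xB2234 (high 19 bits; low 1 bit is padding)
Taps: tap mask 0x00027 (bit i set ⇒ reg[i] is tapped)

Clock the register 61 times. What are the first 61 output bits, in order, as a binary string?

1011001000100011010010110101000000110011010101101101111001001

k : reg_k → out_k, fb_k
0: 1011001000100011010 → 1, fb=0
1: 0110010001000110100 → 0, fb=1
2: 1100100010001101001 → 1, fb=0
3: 1001000100011010010 → 1, fb=1
4: 0010001000110100101 → 0, fb=1
5: 0100010001101001011 → 0, fb=0
6: 1000100011010010110 → 1, fb=1
7: 0001000110100101101 → 0, fb=0
8: 0010001101001011010 → 0, fb=1
9: 0100011010010110101 → 0, fb=0
10: 1000110100101101010 → 1, fb=0
11: 0001101001011010100 → 0, fb=0
12: 0011010010110101000 → 0, fb=0
13: 0110100101101010000 → 0, fb=0
14: 1101001011010100000 → 1, fb=0
15: 1010010110101000000 → 1, fb=1
16: 0100101101010000001 → 0, fb=1
17: 1001011010100000011 → 1, fb=0
18: 0010110101000000110 → 0, fb=0
19: 0101101010000001100 → 0, fb=1
20: 1011010100000011001 → 1, fb=1
21: 0110101000000110011 → 0, fb=0
22: 1101010000001100110 → 1, fb=1
23: 1010100000011001101 → 1, fb=0
24: 0101000000110011010 → 0, fb=1
25: 1010000001100110101 → 1, fb=0
26: 0100000011001101010 → 0, fb=1
27: 1000000110011010101 → 1, fb=1
28: 0000001100110101011 → 0, fb=0
29: 0000011001101010110 → 0, fb=1
30: 0000110011010101101 → 0, fb=1
31: 0001100110101011011 → 0, fb=0
32: 0011001101010110110 → 0, fb=1
33: 0110011010101101101 → 0, fb=1
34: 1100110101011011011 → 1, fb=1
35: 1001101010110110111 → 1, fb=1
36: 0011010101101101111 → 0, fb=0
37: 0110101011011011110 → 0, fb=0
38: 1101010110110111100 → 1, fb=1
39: 1010101101101111001 → 1, fb=0
40: 0101011011011110010 → 0, fb=0
41: 1010110110111100100 → 1, fb=1
42: 0101101101111001001 → 0, fb=1
43: 1011011011110010011 → 1, fb=1
44: 0110110111100100111 → 0, fb=1
45: 1101101111001001111 → 1, fb=0
46: 1011011110010011110 → 1, fb=1
47: 0110111100100111101 → 0, fb=1
48: 1101111001001111011 → 1, fb=1
49: 1011110010011110111 → 1, fb=1
50: 0111100100111101111 → 0, fb=0
51: 1111001001111011110 → 1, fb=1
52: 1110010011110111101 → 1, fb=0
53: 1100100111101111010 → 1, fb=0
54: 1001001111011110100 → 1, fb=1
55: 0010011110111101001 → 0, fb=0
56: 0100111101111010010 → 0, fb=0
57: 1001111011110100100 → 1, fb=0
58: 0011110111101001000 → 0, fb=0
59: 0111101111010010000 → 0, fb=0
60: 1111011110100100000 → 1, fb=0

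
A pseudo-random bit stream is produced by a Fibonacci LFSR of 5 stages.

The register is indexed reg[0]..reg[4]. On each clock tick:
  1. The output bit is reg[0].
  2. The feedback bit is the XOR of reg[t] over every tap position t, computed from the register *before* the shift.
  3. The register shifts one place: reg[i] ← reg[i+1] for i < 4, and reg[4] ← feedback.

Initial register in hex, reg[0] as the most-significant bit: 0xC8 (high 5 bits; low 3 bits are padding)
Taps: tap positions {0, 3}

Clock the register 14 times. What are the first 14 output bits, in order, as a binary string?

11001101001000

step | reg (before) | out | fb
   0 | 11001 | 1 | 1
   1 | 10011 | 1 | 0
   2 | 00110 | 0 | 1
   3 | 01101 | 0 | 0
   4 | 11010 | 1 | 0
   5 | 10100 | 1 | 1
   6 | 01001 | 0 | 0
   7 | 10010 | 1 | 0
   8 | 00100 | 0 | 0
   9 | 01000 | 0 | 0
  10 | 10000 | 1 | 1
  11 | 00001 | 0 | 0
  12 | 00010 | 0 | 1
  13 | 00101 | 0 | 0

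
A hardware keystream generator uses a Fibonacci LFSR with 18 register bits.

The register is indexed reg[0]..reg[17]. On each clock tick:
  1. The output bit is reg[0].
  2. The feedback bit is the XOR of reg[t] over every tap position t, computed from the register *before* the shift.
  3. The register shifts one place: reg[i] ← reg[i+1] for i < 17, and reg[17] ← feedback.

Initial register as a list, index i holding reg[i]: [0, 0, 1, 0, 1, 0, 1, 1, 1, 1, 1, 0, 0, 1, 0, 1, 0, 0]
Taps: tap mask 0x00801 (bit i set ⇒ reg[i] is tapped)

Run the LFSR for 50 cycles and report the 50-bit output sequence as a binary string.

00101011111001010000000011111000101100010101110010

k : reg_k → out_k, fb_k
0: 001010111110010100 → 0, fb=0
1: 010101111100101000 → 0, fb=0
2: 101011111001010000 → 1, fb=0
3: 010111110010100000 → 0, fb=0
4: 101111100101000000 → 1, fb=0
5: 011111001010000000 → 0, fb=0
6: 111110010100000000 → 1, fb=1
7: 111100101000000001 → 1, fb=1
8: 111001010000000011 → 1, fb=1
9: 110010100000000111 → 1, fb=1
10: 100101000000001111 → 1, fb=1
11: 001010000000011111 → 0, fb=0
12: 010100000000111110 → 0, fb=0
13: 101000000001111100 → 1, fb=0
14: 010000000011111000 → 0, fb=1
15: 100000000111110001 → 1, fb=0
16: 000000001111100010 → 0, fb=1
17: 000000011111000101 → 0, fb=1
18: 000000111110001011 → 0, fb=0
19: 000001111100010110 → 0, fb=0
20: 000011111000101100 → 0, fb=0
21: 000111110001011000 → 0, fb=1
22: 001111100010110001 → 0, fb=0
23: 011111000101100010 → 0, fb=1
24: 111110001011000101 → 1, fb=0
25: 111100010110001010 → 1, fb=1
26: 111000101100010101 → 1, fb=1
27: 110001011000101011 → 1, fb=1
28: 100010110001010111 → 1, fb=0
29: 000101100010101110 → 0, fb=0
30: 001011000101011100 → 0, fb=1
31: 010110001010111001 → 0, fb=0
32: 101100010101110010 → 1, fb=0
33: 011000101011100100 → 0, fb=1
34: 110001010111001001 → 1, fb=0
35: 100010101110010010 → 1, fb=1
36: 000101011100100101 → 0, fb=0
37: 001010111001001010 → 0, fb=1
38: 010101110010010101 → 0, fb=0
39: 101011100100101010 → 1, fb=1
40: 010111001001010101 → 0, fb=1
41: 101110010010101011 → 1, fb=1
42: 011100100101010111 → 0, fb=1
43: 111001001010101111 → 1, fb=1
44: 110010010101011111 → 1, fb=0
45: 100100101010111110 → 1, fb=1
46: 001001010101111101 → 0, fb=1
47: 010010101011111011 → 0, fb=1
48: 100101010111110111 → 1, fb=0
49: 001010101111101110 → 0, fb=1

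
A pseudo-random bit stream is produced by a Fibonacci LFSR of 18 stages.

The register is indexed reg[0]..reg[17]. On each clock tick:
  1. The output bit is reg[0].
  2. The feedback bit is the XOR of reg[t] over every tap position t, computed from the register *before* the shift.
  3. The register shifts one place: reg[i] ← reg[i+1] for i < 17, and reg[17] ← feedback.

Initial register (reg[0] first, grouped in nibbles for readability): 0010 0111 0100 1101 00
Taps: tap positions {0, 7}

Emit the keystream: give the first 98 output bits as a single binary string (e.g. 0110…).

tick  register→output (feedback)
  0  001001110100110100→0 (1)
  1  010011101001101001→0 (0)
  2  100111010011010010→1 (0)
  3  001110100110100100→0 (0)
  4  011101001101001000→0 (0)
  5  111010011010010000→1 (0)
  6  110100110100100000→1 (0)
  7  101001101001000000→1 (1)
  8  010011010010000001→0 (1)
  9  100110100100000011→1 (1)
 10  001101001000000111→0 (0)
 11  011010010000001110→0 (1)
 12  110100100000011101→1 (1)
 13  101001000000111011→1 (1)
 14  010010000001110111→0 (0)
 15  100100000011101110→1 (1)
 16  001000000111011101→0 (0)
 17  010000001110111010→0 (0)
 18  100000011101110100→1 (0)
 19  000000111011101000→0 (1)
 20  000001110111010001→0 (1)
 21  000011101110100011→0 (0)
 22  000111011101000110→0 (1)
 23  001110111010001101→0 (1)
 24  011101110100011011→0 (1)
 25  111011101000110111→1 (1)
 26  110111010001101111→1 (0)
 27  101110100011011110→1 (1)
 28  011101000110111101→0 (0)
 29  111010001101111010→1 (1)
 30  110100011011110101→1 (0)
 31  101000110111101010→1 (0)
 32  010001101111010100→0 (0)
 33  100011011110101000→1 (0)
 34  000110111101010000→0 (1)
 35  001101111010100001→0 (1)
 36  011011110101000011→0 (1)
 37  110111101010000111→1 (1)
 38  101111010100001111→1 (0)
 39  011110101000011110→0 (0)
 40  111101010000111100→1 (0)
 41  111010100001111000→1 (1)
 42  110101000011110001→1 (1)
 43  101010000111100011→1 (1)
 44  010100001111000111→0 (0)
 45  101000011110001110→1 (0)
 46  010000111100011100→0 (1)
 47  100001111000111001→1 (0)
 48  000011110001110010→0 (1)
 49  000111100011100101→0 (0)
 50  001111000111001010→0 (0)
 51  011110001110010100→0 (0)
 52  111100011100101000→1 (0)
 53  111000111001010000→1 (0)
 54  110001110010100000→1 (0)
 55  100011100101000000→1 (1)
 56  000111001010000001→0 (0)
 57  001110010100000010→0 (1)
 58  011100101000000101→0 (0)
 59  111001010000001010→1 (0)
 60  110010100000010100→1 (1)
 61  100101000000101001→1 (1)
 62  001010000001010011→0 (0)
 63  010100000010100110→0 (0)
 64  101000000101001100→1 (1)
 65  010000001010011001→0 (0)
 66  100000010100110010→1 (0)
 67  000000101001100100→0 (0)
 68  000001010011001000→0 (1)
 69  000010100110010001→0 (0)
 70  000101001100100010→0 (0)
 71  001010011001000100→0 (1)
 72  010100110010001001→0 (1)
 73  101001100100010011→1 (1)
 74  010011001000100111→0 (0)
 75  100110010001001110→1 (0)
 76  001100100010011100→0 (0)
 77  011001000100111000→0 (0)
 78  110010001001110000→1 (1)
 79  100100010011100001→1 (0)
 80  001000100111000010→0 (0)
 81  010001001110000100→0 (0)
 82  100010011100001000→1 (0)
 83  000100111000010000→0 (1)
 84  001001110000100001→0 (1)
 85  010011100001000011→0 (0)
 86  100111000010000110→1 (1)
 87  001110000100001101→0 (0)
 88  011100001000011010→0 (0)
 89  111000010000110100→1 (0)
 90  110000100001101000→1 (1)
 91  100001000011010001→1 (1)
 92  000010000110100011→0 (0)
 93  000100001101000110→0 (0)
 94  001000011010001100→0 (1)
 95  010000110100011001→0 (1)
 96  100001101000110011→1 (1)
 97  000011010001100111→0 (1)

00100111010011010010000001110111010001101111010100001111000111001010000001010011001000100111000010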